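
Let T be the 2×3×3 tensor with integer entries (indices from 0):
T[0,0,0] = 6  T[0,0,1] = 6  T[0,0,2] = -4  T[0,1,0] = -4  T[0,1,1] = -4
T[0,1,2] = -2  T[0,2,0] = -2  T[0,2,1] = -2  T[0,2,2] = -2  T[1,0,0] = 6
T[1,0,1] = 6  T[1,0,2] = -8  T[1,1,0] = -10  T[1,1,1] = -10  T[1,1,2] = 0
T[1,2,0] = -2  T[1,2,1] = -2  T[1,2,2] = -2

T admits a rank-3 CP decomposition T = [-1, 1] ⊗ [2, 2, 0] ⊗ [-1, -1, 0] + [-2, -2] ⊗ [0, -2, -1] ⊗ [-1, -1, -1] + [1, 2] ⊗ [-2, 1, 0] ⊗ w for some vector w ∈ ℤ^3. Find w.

w = [-2, -2, 2]

Subtract the known terms from T to get the rank-1 residual R = [1, 2] ⊗ [-2, 1, 0] ⊗ w, so R[i,j,k] = a[i]·b[j]·w[k]. Pick indices with nonzero a[0]·b[0] = (1)·(-2) = -2. Only the fibre through (0,0,·) is needed: R[0,0,:] = T[0,0,:] − Σₗ aₗ[0]bₗ[0]cₗ = [6, 6, -4] − (-1)·(2)·[-1, -1, 0] − (-2)·(0)·[-1, -1, -1] = [4, 4, -4]. Then w[k] = R[0,0,k] / -2 for each k, giving w = [4, 4, -4] / -2 = [-2, -2, 2].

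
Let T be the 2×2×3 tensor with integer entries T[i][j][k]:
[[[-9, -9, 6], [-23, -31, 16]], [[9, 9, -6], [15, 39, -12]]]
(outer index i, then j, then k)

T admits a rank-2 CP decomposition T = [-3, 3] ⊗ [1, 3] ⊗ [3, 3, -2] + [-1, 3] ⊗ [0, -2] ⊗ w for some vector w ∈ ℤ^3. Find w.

w = [2, -2, -1]

Subtract the known terms from T to get the rank-1 residual R = [-1, 3] ⊗ [0, -2] ⊗ w, so R[i,j,k] = a[i]·b[j]·w[k]. Pick indices with nonzero a[0]·b[1] = (-1)·(-2) = 2. Only the fibre through (0,1,·) is needed: R[0,1,:] = T[0,1,:] − Σₗ aₗ[0]bₗ[1]cₗ = [-23, -31, 16] − (-3)·(3)·[3, 3, -2] = [4, -4, -2]. Then w[k] = R[0,1,k] / 2 for each k, giving w = [4, -4, -2] / 2 = [2, -2, -1].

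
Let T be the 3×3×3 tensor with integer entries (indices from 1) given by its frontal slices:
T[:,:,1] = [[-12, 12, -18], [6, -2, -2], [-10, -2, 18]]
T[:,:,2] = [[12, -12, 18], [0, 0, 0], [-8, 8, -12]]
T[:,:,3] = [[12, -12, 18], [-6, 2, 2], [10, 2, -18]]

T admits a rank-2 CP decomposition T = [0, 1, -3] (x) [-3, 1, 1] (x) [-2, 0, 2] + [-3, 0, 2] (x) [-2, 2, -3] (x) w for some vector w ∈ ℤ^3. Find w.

Subtract the known terms from T to get the rank-1 residual R = [-3, 0, 2] (x) [-2, 2, -3] (x) w, so R[i,j,k] = a[i]·b[j]·w[k]. Pick indices with nonzero a[1]·b[1] = (-3)·(-2) = 6. Only the fibre through (1,1,·) is needed: R[1,1,:] = T[1,1,:] − Σₗ aₗ[1]bₗ[1]cₗ = [-12, 12, 12] − (0)·(-3)·[-2, 0, 2] = [-12, 12, 12]. Then w[k] = R[1,1,k] / 6 for each k, giving w = [-12, 12, 12] / 6 = [-2, 2, 2].

w = [-2, 2, 2]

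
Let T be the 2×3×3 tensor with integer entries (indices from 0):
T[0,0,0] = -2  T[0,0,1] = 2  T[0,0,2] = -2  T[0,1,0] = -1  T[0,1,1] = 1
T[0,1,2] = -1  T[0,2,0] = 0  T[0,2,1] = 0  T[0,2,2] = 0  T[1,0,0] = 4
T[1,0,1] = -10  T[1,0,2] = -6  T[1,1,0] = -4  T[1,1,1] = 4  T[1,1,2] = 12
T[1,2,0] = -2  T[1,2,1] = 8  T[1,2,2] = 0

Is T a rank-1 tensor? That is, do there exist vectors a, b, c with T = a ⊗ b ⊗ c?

The mode-3 unfolding of T (rows indexed by k, columns by (i,j) = (0,0), (0,1), (0,2), (1,0), (1,1), (1,2)) is [[-2, -1, 0, 4, -4, -2], [2, 1, 0, -10, 4, 8], [-2, -1, 0, -6, 12, 0]].
There the 3×3 minor on rows k ∈ {0, 1, 2}, columns (i,j) ∈ {(0,0), (1,0), (1,1)} is det [[-2, 4, -4], [2, -10, 4], [-2, -6, 12]] = 192 ≠ 0, so this unfolding has rank ≥ 3; CP rank is at least every unfolding rank, so rank(T) ≥ 3.
In particular rank(T) ≥ 3 > 1, so T is not rank-1.

No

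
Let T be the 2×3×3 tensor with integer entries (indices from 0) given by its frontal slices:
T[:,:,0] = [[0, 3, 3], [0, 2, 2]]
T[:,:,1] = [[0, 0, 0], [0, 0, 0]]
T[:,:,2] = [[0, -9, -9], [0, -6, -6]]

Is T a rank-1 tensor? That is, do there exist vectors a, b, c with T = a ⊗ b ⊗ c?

Yes

If T = a ⊗ b ⊗ c then every fibre of T is a multiple of the corresponding factor, so read the factors off the fibres through the nonzero entry T[0,1,0] = 3.
The mode-1 fibre T[:,1,0] = [3, 2] gives a = [3, 2] (primitive direction); the mode-2 fibre T[0,:,0] = [0, 3, 3] gives b = [0, 1, 1]; then c[k] = T[0,1,k] / (a[0]·b[1]) = [3, 0, -9] / 3 = [1, 0, -3].
Expanding [3, 2] ⊗ [0, 1, 1] ⊗ [1, 0, -3] reproduces all 18 entries of T, so T = [3, 2] ⊗ [0, 1, 1] ⊗ [1, 0, -3] and rank(T) ≤ 1.
Equivalently every frontal slice T[:,:,k] is c[k] times the rank-1 matrix [3, 2] ⊗ [0, 1, 1]. So T has rank 1 (it is nonzero).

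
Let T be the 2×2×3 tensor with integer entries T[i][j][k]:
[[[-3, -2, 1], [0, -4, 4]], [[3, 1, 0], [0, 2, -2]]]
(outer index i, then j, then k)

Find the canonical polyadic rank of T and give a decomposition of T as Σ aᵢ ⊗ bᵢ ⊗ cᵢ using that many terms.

rank(T) = 2

Lower bound: in the mode-1 unfolding of T (rows indexed by i, columns by (j,k)) the 2×2 minor on rows i ∈ {0, 1}, columns (j,k) ∈ {(0,0), (0,1)} is det [[-3, -2], [3, 1]] = 3 ≠ 0, so that unfolding has rank ≥ 2 and hence rank(T) ≥ 2 (CP rank is at least every unfolding rank, though it can be larger).
Upper bound: with S_k = T[:,:,k], the two rank-1 terms a₁b₁ᵀ, a₂b₂ᵀ are the rank-1 members of the pencil x·S₀ + y·S₁.
det(x·S₀ + y·S₁) is 6·xy = 6·(y)(x), vanishing at (x:y) = (1:0) and (0:1).
M₁ = S₀ = [[-3, 0], [3, 0]] = (-3)·(1, -1)(1, 0)ᵀ and M₂ = S₁ = [[-2, -4], [1, 2]] = −(2, -1)(1, 2)ᵀ, so take a₁ = (1, -1), b₁ = (1, 0), a₂ = (2, -1), b₂ = (1, 2).
Each slice is an integer combination of E₁ = a₁b₁ᵀ and E₂ = a₂b₂ᵀ: S₀ = −3·E₁, S₁ = −E₂, S₂ = −E₁ + E₂; reading off coefficients, c₁ = (-3, 0, -1) and c₂ = (0, -1, 1).
Hence T = (1, -1) ⊗ (1, 0) ⊗ (-3, 0, -1) + (2, -1) ⊗ (1, 2) ⊗ (0, -1, 1), so rank(T) ≤ 2.
These bounds meet, so rank(T) = 2.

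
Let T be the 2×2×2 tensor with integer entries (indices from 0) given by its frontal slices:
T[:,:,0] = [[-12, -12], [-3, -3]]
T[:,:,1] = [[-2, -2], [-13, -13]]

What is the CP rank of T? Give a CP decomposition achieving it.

rank(T) = 2

Lower bound: the mode-1 unfolding of T (rows indexed by i, columns by (j,k) = (0,0), (0,1), (1,0), (1,1)) is [[-12, -2, -12, -2], [-3, -13, -3, -13]].
There the 2×2 minor on rows i ∈ {0, 1}, columns (j,k) ∈ {(0,0), (0,1)} is det [[-12, -2], [-3, -13]] = 150 ≠ 0, so this unfolding has rank ≥ 2; CP rank is at least every unfolding rank, so rank(T) ≥ 2. (Unfolding ranks only ever bound the CP rank from below — rank(T) can be strictly larger than all of them — so the matching upper bound has to come from an explicit 2-term decomposition.)
Upper bound — finding two terms. Every mode-2 slice of T is a multiple of one matrix: T[:,j,:] = b[j]·M with b = [1, 1] and M = [[-12, -2], [-3, -13]] (rows indexed by i, columns by k). So it suffices to write M as a sum of two rank-1 matrices.
Splitting M by its rows (i = 0, 1), M = [1, 0][-12, -2]ᵀ + [0, 1][-3, -13]ᵀ.
Hence T = [1, 0] (x) [1, 1] (x) [-12, -2] + [0, 1] (x) [1, 1] (x) [-3, -13], so rank(T) ≤ 2.
These bounds meet, so rank(T) = 2.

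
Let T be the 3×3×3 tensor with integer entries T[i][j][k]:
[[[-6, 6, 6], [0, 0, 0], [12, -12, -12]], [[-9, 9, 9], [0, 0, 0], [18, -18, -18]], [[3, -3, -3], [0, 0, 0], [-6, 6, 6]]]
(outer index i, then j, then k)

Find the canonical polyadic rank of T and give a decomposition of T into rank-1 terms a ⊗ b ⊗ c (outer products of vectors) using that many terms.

Lower bound: T ≠ 0 (e.g. T[0,0,0] = -6), so rank(T) ≥ 1.
Upper bound: the mode-1 fibre T[:,0,0] = [-6, -9, 3] gives a = (2, 3, -1) (primitive direction); the mode-2 fibre T[0,:,0] = [-6, 0, 12] gives b = (1, 0, -2); then c[k] = T[0,0,k] / (a[0]·b[0]) = [-6, 6, 6] / 2 = (-3, 3, 3).
Expanding (2, 3, -1) ⊗ (1, 0, -2) ⊗ (-3, 3, 3) reproduces all 27 entries of T, so T = (2, 3, -1) ⊗ (1, 0, -2) ⊗ (-3, 3, 3) and rank(T) ≤ 1.
These bounds meet, so rank(T) = 1.

rank(T) = 1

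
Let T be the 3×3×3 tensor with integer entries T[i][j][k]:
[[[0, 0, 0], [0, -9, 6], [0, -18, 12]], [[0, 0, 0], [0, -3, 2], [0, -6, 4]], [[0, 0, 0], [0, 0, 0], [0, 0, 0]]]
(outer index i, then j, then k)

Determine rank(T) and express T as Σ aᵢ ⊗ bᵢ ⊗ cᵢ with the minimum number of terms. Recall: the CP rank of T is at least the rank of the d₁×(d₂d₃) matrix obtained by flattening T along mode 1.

Lower bound: T ≠ 0 (e.g. T[0,1,1] = -9), so rank(T) ≥ 1.
Upper bound: the mode-1 fibre T[:,1,1] = [-9, -3, 0] gives a = (3, 1, 0) (primitive direction); the mode-2 fibre T[0,:,1] = [0, -9, -18] gives b = (0, 1, 2); then c[k] = T[0,1,k] / (a[0]·b[1]) = [0, -9, 6] / 3 = (0, -3, 2).
Expanding (3, 1, 0) ⊗ (0, 1, 2) ⊗ (0, -3, 2) reproduces all 27 entries of T, so T = (3, 1, 0) ⊗ (0, 1, 2) ⊗ (0, -3, 2) and rank(T) ≤ 1.
These bounds meet, so rank(T) = 1.

rank(T) = 1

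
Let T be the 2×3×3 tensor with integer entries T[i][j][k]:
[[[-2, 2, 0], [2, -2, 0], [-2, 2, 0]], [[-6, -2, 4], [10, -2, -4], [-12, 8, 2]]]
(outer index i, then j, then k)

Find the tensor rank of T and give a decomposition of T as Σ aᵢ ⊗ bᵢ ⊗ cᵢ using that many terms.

rank(T) = 3

Lower bound: the mode-2 unfolding of T (rows indexed by j, columns by (i,k) = (0,0), (0,1), (0,2), (1,0), (1,1), (1,2)) is [[-2, 2, 0, -6, -2, 4], [2, -2, 0, 10, -2, -4], [-2, 2, 0, -12, 8, 2]].
There the 3×3 minor on rows j ∈ {0, 1, 2}, columns (i,k) ∈ {(0,0), (1,0), (1,1)} is det [[-2, -6, -2], [2, 10, -2], [-2, -12, 8]] = -32 ≠ 0, so this unfolding has rank ≥ 3; CP rank is at least every unfolding rank, so rank(T) ≥ 3. (This is only a lower bound: in general the CP rank may exceed every unfolding rank, so we still need to exhibit 3 rank-1 terms summing to T.)
Upper bound: T is a sum of 3 rank-1 terms, T = (0, 1) ⊗ (0, 1, -2) ⊗ (4, -4, 0) + (0, 1) ⊗ (2, -2, 1) ⊗ (-2, -2, 2) + (1, 1) ⊗ (1, -1, 1) ⊗ (-2, 2, 0) (written with every a and b primitive with positive leading entry and the scale carried by c; CP decompositions are not unique, and this one is verified by expanding entrywise), so rank(T) ≤ 3.
These bounds meet, so rank(T) = 3.
Check entry T[0,2,1] = 2: (0)·(-2)·(-4) + (0)·(1)·(-2) + (1)·(1)·(2) = 2.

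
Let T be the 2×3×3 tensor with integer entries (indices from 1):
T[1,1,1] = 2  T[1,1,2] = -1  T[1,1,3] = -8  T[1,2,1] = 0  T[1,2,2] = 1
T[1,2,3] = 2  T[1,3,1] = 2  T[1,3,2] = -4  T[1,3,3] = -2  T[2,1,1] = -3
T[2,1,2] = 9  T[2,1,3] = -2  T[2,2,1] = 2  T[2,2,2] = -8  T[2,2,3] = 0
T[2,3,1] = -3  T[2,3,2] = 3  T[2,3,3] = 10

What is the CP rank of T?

3

Lower bound: the mode-3 unfolding of T (rows indexed by k, columns by (i,j) = (1,1), (1,2), (1,3), (2,1), (2,2), (2,3)) is [[2, 0, 2, -3, 2, -3], [-1, 1, -4, 9, -8, 3], [-8, 2, -2, -2, 0, 10]].
There the 3×3 minor on rows k ∈ {1, 2, 3}, columns (i,j) ∈ {(1,1), (1,2), (1,3)} is det [[2, 0, 2], [-1, 1, -4], [-8, 2, -2]] = 24 ≠ 0, so this unfolding has rank ≥ 3; CP rank is at least every unfolding rank, so rank(T) ≥ 3. (This is only a lower bound: in general the CP rank may exceed every unfolding rank, so we still need to exhibit 3 rank-1 terms summing to T.)
Upper bound: T is a sum of 3 rank-1 terms, T = [1, -2] ∘ [1, -2, 1] ∘ [1, -2, -2] + [1, -1] ∘ [1, 2, 1] ∘ [1, -1, -2] + [1, 2] ∘ [2, -1, -1] ∘ [0, 1, -2] (one valid choice — decompositions are not unique — normalised so each a, b is primitive with positive first nonzero entry; check it by expanding all entries), so rank(T) ≤ 3.
These bounds meet, so rank(T) = 3.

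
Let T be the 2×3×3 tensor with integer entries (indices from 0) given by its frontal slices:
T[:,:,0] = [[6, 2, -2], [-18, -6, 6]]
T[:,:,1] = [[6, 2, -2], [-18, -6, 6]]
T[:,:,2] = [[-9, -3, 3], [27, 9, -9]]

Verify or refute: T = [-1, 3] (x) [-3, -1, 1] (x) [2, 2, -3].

Reconstruct entrywise from the claimed factors. For example, T[0,0,2] = -9 and Σₗ aₗ[0]bₗ[0]cₗ[2] = (-1)·(-3)·(-3) = -9; checking all 18 entries, every one matches. The claim holds.

Yes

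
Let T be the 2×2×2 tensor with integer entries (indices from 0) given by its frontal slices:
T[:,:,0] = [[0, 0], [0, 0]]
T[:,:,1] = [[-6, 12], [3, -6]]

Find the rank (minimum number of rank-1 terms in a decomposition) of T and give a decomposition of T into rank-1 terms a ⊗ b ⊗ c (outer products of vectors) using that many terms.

rank(T) = 1

Lower bound: T ≠ 0 (e.g. T[0,0,1] = -6), so rank(T) ≥ 1.
Upper bound: if T = a ⊗ b ⊗ c then every fibre of T is a multiple of the corresponding factor, so read the factors off the fibres through the nonzero entry T[0,0,1] = -6.
The mode-1 fibre T[:,0,1] = [-6, 3] gives a = [2, -1] (primitive direction); the mode-2 fibre T[0,:,1] = [-6, 12] gives b = [1, -2]; then c[k] = T[0,0,k] / (a[0]·b[0]) = [0, -6] / 2 = [0, -3].
Expanding [2, -1] ⊗ [1, -2] ⊗ [0, -3] reproduces all 8 entries of T, so T = [2, -1] ⊗ [1, -2] ⊗ [0, -3] and rank(T) ≤ 1.
These bounds meet, so rank(T) = 1.
Check entry T[1,0,1] = 3: (-1)·(1)·(-3) = 3.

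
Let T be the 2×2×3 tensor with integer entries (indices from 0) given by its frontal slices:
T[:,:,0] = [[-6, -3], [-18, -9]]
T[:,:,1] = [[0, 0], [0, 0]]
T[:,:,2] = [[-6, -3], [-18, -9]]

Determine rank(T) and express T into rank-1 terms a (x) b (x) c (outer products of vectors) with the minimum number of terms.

rank(T) = 1

Lower bound: T ≠ 0 (e.g. T[0,0,0] = -6), so rank(T) ≥ 1.
Upper bound: if T = a (x) b (x) c then every fibre of T is a multiple of the corresponding factor, so read the factors off the fibres through the nonzero entry T[0,0,0] = -6.
The mode-1 fibre T[:,0,0] = [-6, -18] gives a = [1, 3] (primitive direction); the mode-2 fibre T[0,:,0] = [-6, -3] gives b = [2, 1]; then c[k] = T[0,0,k] / (a[0]·b[0]) = [-6, 0, -6] / 2 = [-3, 0, -3].
Expanding [1, 3] (x) [2, 1] (x) [-3, 0, -3] reproduces all 12 entries of T, so T = [1, 3] (x) [2, 1] (x) [-3, 0, -3] and rank(T) ≤ 1.
These bounds meet, so rank(T) = 1.
Check entry T[0,0,0] = -6: (1)·(2)·(-3) = -6.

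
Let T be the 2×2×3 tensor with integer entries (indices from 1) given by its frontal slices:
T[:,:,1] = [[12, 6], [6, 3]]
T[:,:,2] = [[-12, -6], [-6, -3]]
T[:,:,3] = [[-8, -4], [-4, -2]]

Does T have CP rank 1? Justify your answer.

Yes

If T = a ⊗ b ⊗ c then every fibre of T is a multiple of the corresponding factor, so read the factors off the fibres through the nonzero entry T[1,1,1] = 12.
The mode-1 fibre T[:,1,1] = [12, 6] gives a = (2, 1) (primitive direction); the mode-2 fibre T[1,:,1] = [12, 6] gives b = (2, 1); then c[k] = T[1,1,k] / (a[1]·b[1]) = [12, -12, -8] / 4 = (3, -3, -2).
Expanding (2, 1) ⊗ (2, 1) ⊗ (3, -3, -2) reproduces all 12 entries of T, so T = (2, 1) ⊗ (2, 1) ⊗ (3, -3, -2) and rank(T) ≤ 1.
Equivalently every frontal slice T[:,:,k] is c[k] times the rank-1 matrix (2, 1) ⊗ (2, 1). So T has rank 1 (it is nonzero).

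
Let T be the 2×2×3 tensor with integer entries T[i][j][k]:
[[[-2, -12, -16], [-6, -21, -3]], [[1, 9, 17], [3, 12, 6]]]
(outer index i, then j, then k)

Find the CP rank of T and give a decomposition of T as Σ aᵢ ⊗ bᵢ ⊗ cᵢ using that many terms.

Lower bound: the mode-1 unfolding of T (rows indexed by i, columns by (j,k) = (0,0), (0,1), (0,2), (1,0), (1,1), (1,2)) is [[-2, -12, -16, -6, -21, -3], [1, 9, 17, 3, 12, 6]].
There the 2×2 minor on rows i ∈ {0, 1}, columns (j,k) ∈ {(0,0), (0,1)} is det [[-2, -12], [1, 9]] = -6 ≠ 0, so this unfolding has rank ≥ 2; CP rank is at least every unfolding rank, so rank(T) ≥ 2. (Flattening ranks never certify an upper bound on CP rank; for that we must actually write T with 2 rank-1 terms.)
Upper bound — finding two terms. Write S_k = T[:,:,k] for the frontal slices: S₀ = [[-2, -6], [1, 3]], S₁ = [[-12, -21], [9, 12]], S₂ = [[-16, -3], [17, 6]].
If T = a₁ ⊗ b₁ ⊗ c₁ + a₂ ⊗ b₂ ⊗ c₂ then each S_k = c₁[k]·a₁b₁ᵀ + c₂[k]·a₂b₂ᵀ. S₀ and S₁ are linearly independent, so a₁b₁ᵀ and a₂b₂ᵀ must span the same plane of matrices: they are the rank-1 matrices of the form x·S₀ + y·S₁.
det(x·S₀ + y·S₁) is 15·xy + 45·y² = 15·(x + 3·y)(y), vanishing at (x:y) = (3:-1) and (1:0).
M₁ = 3·S₀ − S₁ = [[6, 3], [-6, -3]] = 3·[1, -1][2, 1]ᵀ and M₂ = S₀ = [[-2, -6], [1, 3]] = −[2, -1][1, 3]ᵀ, so take a₁ = [1, -1], b₁ = [2, 1], a₂ = [2, -1], b₂ = [1, 3].
Each slice is an integer combination of E₁ = a₁b₁ᵀ and E₂ = a₂b₂ᵀ: S₀ = −E₂, S₁ = −3·E₁ − 3·E₂, S₂ = −9·E₁ + E₂; reading off coefficients, c₁ = [0, -3, -9] and c₂ = [-1, -3, 1].
Hence T = [1, -1] ⊗ [2, 1] ⊗ [0, -3, -9] + [2, -1] ⊗ [1, 3] ⊗ [-1, -3, 1], so rank(T) ≤ 2.
These bounds meet, so rank(T) = 2.

rank(T) = 2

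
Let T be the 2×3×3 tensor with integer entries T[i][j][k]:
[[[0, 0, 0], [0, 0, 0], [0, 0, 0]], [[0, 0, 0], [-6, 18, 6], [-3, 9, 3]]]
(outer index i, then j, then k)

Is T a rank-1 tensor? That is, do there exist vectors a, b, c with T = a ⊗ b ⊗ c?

Yes

If T = a ⊗ b ⊗ c then every fibre of T is a multiple of the corresponding factor, so read the factors off the fibres through the nonzero entry T[1,1,0] = -6.
The mode-1 fibre T[:,1,0] = [0, -6] gives a = (0, 1) (primitive direction); the mode-2 fibre T[1,:,0] = [0, -6, -3] gives b = (0, 2, 1); then c[k] = T[1,1,k] / (a[1]·b[1]) = [-6, 18, 6] / 2 = (-3, 9, 3).
Expanding (0, 1) ⊗ (0, 2, 1) ⊗ (-3, 9, 3) reproduces all 18 entries of T, so T = (0, 1) ⊗ (0, 2, 1) ⊗ (-3, 9, 3) and rank(T) ≤ 1.
Equivalently every frontal slice T[:,:,k] is c[k] times the rank-1 matrix (0, 1) ⊗ (0, 2, 1). So T has rank 1 (it is nonzero).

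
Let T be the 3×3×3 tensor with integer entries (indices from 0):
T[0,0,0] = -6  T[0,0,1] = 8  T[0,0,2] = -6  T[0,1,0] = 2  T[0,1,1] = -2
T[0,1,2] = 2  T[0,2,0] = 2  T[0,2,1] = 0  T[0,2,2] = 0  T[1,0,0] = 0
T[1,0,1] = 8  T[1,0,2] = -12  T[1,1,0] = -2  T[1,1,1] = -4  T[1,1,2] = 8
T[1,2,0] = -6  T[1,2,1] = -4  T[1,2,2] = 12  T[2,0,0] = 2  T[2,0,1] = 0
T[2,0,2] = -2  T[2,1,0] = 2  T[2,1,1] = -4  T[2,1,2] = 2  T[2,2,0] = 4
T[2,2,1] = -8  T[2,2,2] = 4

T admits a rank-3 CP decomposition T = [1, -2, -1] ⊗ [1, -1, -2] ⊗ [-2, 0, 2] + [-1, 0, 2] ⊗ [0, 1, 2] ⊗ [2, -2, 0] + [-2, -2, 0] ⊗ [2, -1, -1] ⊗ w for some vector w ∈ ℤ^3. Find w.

Subtract the known terms from T to get the rank-1 residual R = [-2, -2, 0] ⊗ [2, -1, -1] ⊗ w, so R[i,j,k] = a[i]·b[j]·w[k]. Pick indices with nonzero a[0]·b[0] = (-2)·(2) = -4. Only the fibre through (0,0,·) is needed: R[0,0,:] = T[0,0,:] − Σₗ aₗ[0]bₗ[0]cₗ = [-6, 8, -6] − (1)·(1)·[-2, 0, 2] − (-1)·(0)·[2, -2, 0] = [-4, 8, -8]. Then w[k] = R[0,0,k] / -4 for each k, giving w = [-4, 8, -8] / -4 = [1, -2, 2].

w = [1, -2, 2]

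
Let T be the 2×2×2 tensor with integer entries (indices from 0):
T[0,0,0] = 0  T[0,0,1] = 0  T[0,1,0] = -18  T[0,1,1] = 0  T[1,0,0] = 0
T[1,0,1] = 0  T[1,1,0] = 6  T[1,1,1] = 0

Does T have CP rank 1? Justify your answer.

If T = a ⊗ b ⊗ c then every fibre of T is a multiple of the corresponding factor, so read the factors off the fibres through the nonzero entry T[0,1,0] = -18.
The mode-1 fibre T[:,1,0] = [-18, 6] gives a = [3, -1] (primitive direction); the mode-2 fibre T[0,:,0] = [0, -18] gives b = [0, 1]; then c[k] = T[0,1,k] / (a[0]·b[1]) = [-18, 0] / 3 = [-6, 0].
Expanding [3, -1] ⊗ [0, 1] ⊗ [-6, 0] reproduces all 8 entries of T, so T = [3, -1] ⊗ [0, 1] ⊗ [-6, 0] and rank(T) ≤ 1.
Equivalently every frontal slice T[:,:,k] is c[k] times the rank-1 matrix [3, -1] ⊗ [0, 1]. So T has rank 1 (it is nonzero).

Yes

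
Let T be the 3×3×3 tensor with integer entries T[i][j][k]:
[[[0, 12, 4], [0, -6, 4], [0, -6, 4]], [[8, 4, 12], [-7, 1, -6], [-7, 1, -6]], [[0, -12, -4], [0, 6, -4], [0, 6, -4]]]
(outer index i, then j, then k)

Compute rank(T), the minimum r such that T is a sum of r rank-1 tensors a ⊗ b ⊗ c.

Lower bound: the mode-3 unfolding of T (rows indexed by k, columns by (i,j) = (0,0), (0,1), (0,2), (1,0), (1,1), (1,2), (2,0), (2,1), (2,2)) is [[0, 0, 0, 8, -7, -7, 0, 0, 0], [12, -6, -6, 4, 1, 1, -12, 6, 6], [4, 4, 4, 12, -6, -6, -4, -4, -4]].
There the 3×3 minor on rows k ∈ {0, 1, 2}, columns (i,j) ∈ {(0,0), (0,1), (1,0)} is det [[0, 0, 8], [12, -6, 4], [4, 4, 12]] = 576 ≠ 0, so this unfolding has rank ≥ 3; CP rank is at least every unfolding rank, so rank(T) ≥ 3. (Flattening ranks never certify an upper bound on CP rank; for that we must actually write T with 3 rank-1 terms.)
Upper bound: T is a sum of 3 rank-1 terms, T = [1, -1, -1] ⊗ [1, -1, -1] ⊗ [-4, 4, -4] + [1, 1, -1] ⊗ [2, -1, -1] ⊗ [2, 4, 4] + [2, 1, -2] ⊗ [0, 1, 1] ⊗ [-1, 1, 2] (written with every a and b primitive with positive leading entry and the scale carried by c; CP decompositions are not unique, and this one is verified by expanding entrywise), so rank(T) ≤ 3.
These bounds meet, so rank(T) = 3.
Check entry T[1,2,1] = 1: (-1)·(-1)·(4) + (1)·(-1)·(4) + (1)·(1)·(1) = 1.

3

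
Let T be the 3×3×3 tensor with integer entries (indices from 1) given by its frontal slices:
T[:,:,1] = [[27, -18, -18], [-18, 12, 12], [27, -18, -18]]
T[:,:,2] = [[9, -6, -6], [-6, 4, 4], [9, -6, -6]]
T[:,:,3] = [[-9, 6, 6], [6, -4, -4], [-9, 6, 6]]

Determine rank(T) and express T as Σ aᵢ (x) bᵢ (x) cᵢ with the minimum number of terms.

rank(T) = 1

Lower bound: T ≠ 0 (e.g. T[1,1,1] = 27), so rank(T) ≥ 1.
Upper bound: the mode-1 fibre T[:,1,1] = [27, -18, 27] gives a = [3, -2, 3] (primitive direction); the mode-2 fibre T[1,:,1] = [27, -18, -18] gives b = [3, -2, -2]; then c[k] = T[1,1,k] / (a[1]·b[1]) = [27, 9, -9] / 9 = [3, 1, -1].
Expanding [3, -2, 3] (x) [3, -2, -2] (x) [3, 1, -1] reproduces all 27 entries of T, so T = [3, -2, 3] (x) [3, -2, -2] (x) [3, 1, -1] and rank(T) ≤ 1.
These bounds meet, so rank(T) = 1.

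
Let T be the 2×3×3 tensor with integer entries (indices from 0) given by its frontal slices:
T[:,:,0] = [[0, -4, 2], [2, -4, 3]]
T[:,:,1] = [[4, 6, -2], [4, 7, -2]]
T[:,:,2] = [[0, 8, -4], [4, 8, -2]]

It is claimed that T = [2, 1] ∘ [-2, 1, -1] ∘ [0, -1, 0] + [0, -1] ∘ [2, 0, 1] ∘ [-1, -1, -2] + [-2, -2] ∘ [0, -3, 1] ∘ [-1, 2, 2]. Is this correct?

Reconstruct entry (0,1,0) from the claimed factors: Σₗ aₗ[0]bₗ[1]cₗ[0] = (2)·(1)·(0) + (0)·(0)·(-1) + (-2)·(-3)·(-1) = -6, but T[0,1,0] = -4. The claim is false.

No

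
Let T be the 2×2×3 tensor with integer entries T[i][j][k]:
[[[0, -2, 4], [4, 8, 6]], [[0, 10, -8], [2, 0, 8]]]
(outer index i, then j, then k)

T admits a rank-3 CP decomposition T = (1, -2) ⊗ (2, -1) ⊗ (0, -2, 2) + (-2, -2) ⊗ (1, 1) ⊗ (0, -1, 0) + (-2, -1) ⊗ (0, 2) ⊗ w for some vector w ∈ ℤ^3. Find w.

w = (-1, -1, -2)

Subtract the known terms from T to get the rank-1 residual R = (-2, -1) ⊗ (0, 2) ⊗ w, so R[i,j,k] = a[i]·b[j]·w[k]. Pick indices with nonzero a[0]·b[1] = (-2)·(2) = -4. Only the fibre through (0,1,·) is needed: R[0,1,:] = T[0,1,:] − Σₗ aₗ[0]bₗ[1]cₗ = [4, 8, 6] − (1)·(-1)·(0, -2, 2) − (-2)·(1)·(0, -1, 0) = [4, 4, 8]. Then w[k] = R[0,1,k] / -4 for each k, giving w = [4, 4, 8] / -4 = (-1, -1, -2).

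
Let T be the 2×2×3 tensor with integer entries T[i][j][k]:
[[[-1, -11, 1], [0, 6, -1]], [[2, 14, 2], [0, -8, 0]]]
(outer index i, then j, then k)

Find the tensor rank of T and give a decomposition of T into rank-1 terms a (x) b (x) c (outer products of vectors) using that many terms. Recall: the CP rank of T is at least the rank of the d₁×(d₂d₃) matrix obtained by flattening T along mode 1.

rank(T) = 3

Lower bound: the mode-3 unfolding of T (rows indexed by k, columns by (i,j) = (0,0), (0,1), (1,0), (1,1)) is [[-1, 0, 2, 0], [-11, 6, 14, -8], [1, -1, 2, 0]].
There the 3×3 minor on rows k ∈ {0, 1, 2}, columns (i,j) ∈ {(0,0), (0,1), (1,0)} is det [[-1, 0, 2], [-11, 6, 14], [1, -1, 2]] = -16 ≠ 0, so this unfolding has rank ≥ 3; CP rank is at least every unfolding rank, so rank(T) ≥ 3. (This is only a lower bound: in general the CP rank may exceed every unfolding rank, so we still need to exhibit 3 rank-1 terms summing to T.)
Upper bound: T is a sum of 3 rank-1 terms, T = (1, -2) (x) (1, -1) (x) (0, -2, -1) + (1, -2) (x) (1, 0) (x) (-1, -1, -2) + (1, -1) (x) (2, -1) (x) (0, -4, 2) (written with every a and b primitive with positive leading entry and the scale carried by c; CP decompositions are not unique, and this one is verified by expanding entrywise), so rank(T) ≤ 3.
These bounds meet, so rank(T) = 3.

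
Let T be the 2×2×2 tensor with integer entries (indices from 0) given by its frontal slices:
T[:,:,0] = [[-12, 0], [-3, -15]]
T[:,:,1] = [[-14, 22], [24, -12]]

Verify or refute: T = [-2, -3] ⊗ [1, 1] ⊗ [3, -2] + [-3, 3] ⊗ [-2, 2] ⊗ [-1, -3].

Yes

Reconstruct entrywise from the claimed factors. For example, T[0,1,0] = 0 and Σₗ aₗ[0]bₗ[1]cₗ[0] = (-2)·(1)·(3) + (-3)·(2)·(-1) = 0; checking all 8 entries, every one matches. The claim holds.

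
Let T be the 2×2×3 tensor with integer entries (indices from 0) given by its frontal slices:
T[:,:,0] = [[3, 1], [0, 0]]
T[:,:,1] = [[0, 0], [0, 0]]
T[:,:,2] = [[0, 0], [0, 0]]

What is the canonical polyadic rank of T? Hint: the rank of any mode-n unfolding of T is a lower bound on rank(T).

1

Lower bound: T ≠ 0 (e.g. T[0,0,0] = 3), so rank(T) ≥ 1.
Upper bound: if T = a ⊗ b ⊗ c then every fibre of T is a multiple of the corresponding factor, so read the factors off the fibres through the nonzero entry T[0,0,0] = 3.
The mode-1 fibre T[:,0,0] = [3, 0] gives a = (1, 0) (primitive direction); the mode-2 fibre T[0,:,0] = [3, 1] gives b = (3, 1); then c[k] = T[0,0,k] / (a[0]·b[0]) = [3, 0, 0] / 3 = (1, 0, 0).
Expanding (1, 0) ⊗ (3, 1) ⊗ (1, 0, 0) reproduces all 12 entries of T, so T = (1, 0) ⊗ (3, 1) ⊗ (1, 0, 0) and rank(T) ≤ 1.
These bounds meet, so rank(T) = 1.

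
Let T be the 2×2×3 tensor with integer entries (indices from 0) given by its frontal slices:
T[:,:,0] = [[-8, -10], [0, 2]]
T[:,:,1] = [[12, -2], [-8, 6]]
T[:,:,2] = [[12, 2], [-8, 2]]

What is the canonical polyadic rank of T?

3

Lower bound: the mode-3 unfolding of T (rows indexed by k, columns by (i,j) = (0,0), (0,1), (1,0), (1,1)) is [[-8, -10, 0, 2], [12, -2, -8, 6], [12, 2, -8, 2]].
There the 3×3 minor on rows k ∈ {0, 1, 2}, columns (i,j) ∈ {(0,0), (0,1), (1,0)} is det [[-8, -10, 0], [12, -2, -8], [12, 2, -8]] = -256 ≠ 0, so this unfolding has rank ≥ 3; CP rank is at least every unfolding rank, so rank(T) ≥ 3. (Unfolding ranks only ever bound the CP rank from below — rank(T) can be strictly larger than all of them — so the matching upper bound has to come from an explicit 3-term decomposition.)
Upper bound: T is a sum of 3 rank-1 terms, T = [1, -1] ⊗ [0, 1] ⊗ [-2, -2, 2] + [1, -1] ⊗ [2, -1] ⊗ [0, 4, 4] + [1, 0] ⊗ [1, 1] ⊗ [-8, 4, 4] (one valid choice — decompositions are not unique — normalised so each a, b is primitive with positive first nonzero entry; check it by expanding all entries), so rank(T) ≤ 3.
These bounds meet, so rank(T) = 3.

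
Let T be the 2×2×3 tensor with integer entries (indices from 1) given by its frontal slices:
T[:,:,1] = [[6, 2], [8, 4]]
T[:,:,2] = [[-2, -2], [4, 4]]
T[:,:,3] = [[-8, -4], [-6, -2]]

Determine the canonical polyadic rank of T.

3

Lower bound: in the mode-3 unfolding of T (rows indexed by k, columns by (i,j)) the 3×3 minor on rows k ∈ {1, 2, 3}, columns (i,j) ∈ {(1,1), (1,2), (2,1)} is det [[6, 2, 8], [-2, -2, 4], [-8, -4, -6]] = 16 ≠ 0, so that unfolding has rank ≥ 3 and hence rank(T) ≥ 3 (CP rank is at least every unfolding rank, though it can be larger).
Upper bound: T is a sum of 3 rank-1 terms, T = [1, -2] (x) [1, 1] (x) [2, -2, -2] + [1, -1] (x) [1, 1] (x) [-4, 0, 2] + [1, 1] (x) [2, 1] (x) [4, 0, -4] (one valid choice — decompositions are not unique — normalised so each a, b is primitive with positive first nonzero entry; check it by expanding all entries), so rank(T) ≤ 3.
These bounds meet, so rank(T) = 3.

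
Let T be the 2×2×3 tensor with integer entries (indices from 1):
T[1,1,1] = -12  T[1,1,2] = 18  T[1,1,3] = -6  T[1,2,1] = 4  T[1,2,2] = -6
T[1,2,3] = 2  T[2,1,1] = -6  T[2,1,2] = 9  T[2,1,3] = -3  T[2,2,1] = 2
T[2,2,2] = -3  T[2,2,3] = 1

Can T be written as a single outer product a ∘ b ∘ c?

If T = a ∘ b ∘ c then every fibre of T is a multiple of the corresponding factor, so read the factors off the fibres through the nonzero entry T[1,1,1] = -12.
The mode-1 fibre T[:,1,1] = [-12, -6] gives a = (2, 1) (primitive direction); the mode-2 fibre T[1,:,1] = [-12, 4] gives b = (3, -1); then c[k] = T[1,1,k] / (a[1]·b[1]) = [-12, 18, -6] / 6 = (-2, 3, -1).
Expanding (2, 1) ∘ (3, -1) ∘ (-2, 3, -1) reproduces all 12 entries of T, so T = (2, 1) ∘ (3, -1) ∘ (-2, 3, -1) and rank(T) ≤ 1.
Equivalently every frontal slice T[:,:,k] is c[k] times the rank-1 matrix (2, 1) ∘ (3, -1). So T has rank 1 (it is nonzero).

Yes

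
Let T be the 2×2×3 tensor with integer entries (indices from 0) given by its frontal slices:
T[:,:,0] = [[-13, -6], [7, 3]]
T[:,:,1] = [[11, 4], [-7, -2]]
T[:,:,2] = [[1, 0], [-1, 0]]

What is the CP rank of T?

Lower bound: the mode-1 unfolding of T (rows indexed by i, columns by (j,k) = (0,0), (0,1), (0,2), (1,0), (1,1), (1,2)) is [[-13, 11, 1, -6, 4, 0], [7, -7, -1, 3, -2, 0]].
There the 2×2 minor on rows i ∈ {0, 1}, columns (j,k) ∈ {(0,0), (0,1)} is det [[-13, 11], [7, -7]] = 14 ≠ 0, so this unfolding has rank ≥ 2; CP rank is at least every unfolding rank, so rank(T) ≥ 2. (Flattening ranks never certify an upper bound on CP rank; for that we must actually write T with 2 rank-1 terms.)
Upper bound — finding two terms. Write S_k = T[:,:,k] for the frontal slices: S₀ = [[-13, -6], [7, 3]], S₁ = [[11, 4], [-7, -2]], S₂ = [[1, 0], [-1, 0]].
If T = a₁ ∘ b₁ ∘ c₁ + a₂ ∘ b₂ ∘ c₂ then each S_k = c₁[k]·a₁b₁ᵀ + c₂[k]·a₂b₂ᵀ. S₀ and S₁ are linearly independent, so a₁b₁ᵀ and a₂b₂ᵀ must span the same plane of matrices: they are the rank-1 matrices of the form x·S₀ + y·S₁.
det(x·S₀ + y·S₁) is 3·x² − 11·xy + 6·y² = (x − 3·y)(3·x − 2·y), vanishing at (x:y) = (3:1) and (2:3).
M₁ = 3·S₀ + S₁ = [[-28, -14], [14, 7]] = (-7)·[2, -1][2, 1]ᵀ and M₂ = 2·S₀ + 3·S₁ = [[7, 0], [-7, 0]] = 7·[1, -1][1, 0]ᵀ, so take a₁ = [2, -1], b₁ = [2, 1], a₂ = [1, -1], b₂ = [1, 0].
Each slice is an integer combination of E₁ = a₁b₁ᵀ and E₂ = a₂b₂ᵀ: S₀ = −3·E₁ − E₂, S₁ = 2·E₁ + 3·E₂, S₂ = E₂; reading off coefficients, c₁ = [-3, 2, 0] and c₂ = [-1, 3, 1].
Hence T = [2, -1] ∘ [2, 1] ∘ [-3, 2, 0] + [1, -1] ∘ [1, 0] ∘ [-1, 3, 1], so rank(T) ≤ 2.
These bounds meet, so rank(T) = 2.
Check entry T[1,1,2] = 0: (-1)·(1)·(0) + (-1)·(0)·(1) = 0.

2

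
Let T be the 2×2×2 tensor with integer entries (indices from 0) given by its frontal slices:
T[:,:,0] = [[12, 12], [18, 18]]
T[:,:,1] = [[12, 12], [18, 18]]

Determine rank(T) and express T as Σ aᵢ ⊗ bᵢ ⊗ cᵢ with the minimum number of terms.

rank(T) = 1

Lower bound: T ≠ 0 (e.g. T[0,0,0] = 12), so rank(T) ≥ 1.
Upper bound: if T = a ⊗ b ⊗ c then every fibre of T is a multiple of the corresponding factor, so read the factors off the fibres through the nonzero entry T[0,0,0] = 12.
The mode-1 fibre T[:,0,0] = [12, 18] gives a = (2, 3) (primitive direction); the mode-2 fibre T[0,:,0] = [12, 12] gives b = (1, 1); then c[k] = T[0,0,k] / (a[0]·b[0]) = [12, 12] / 2 = (6, 6).
Expanding (2, 3) ⊗ (1, 1) ⊗ (6, 6) reproduces all 8 entries of T, so T = (2, 3) ⊗ (1, 1) ⊗ (6, 6) and rank(T) ≤ 1.
These bounds meet, so rank(T) = 1.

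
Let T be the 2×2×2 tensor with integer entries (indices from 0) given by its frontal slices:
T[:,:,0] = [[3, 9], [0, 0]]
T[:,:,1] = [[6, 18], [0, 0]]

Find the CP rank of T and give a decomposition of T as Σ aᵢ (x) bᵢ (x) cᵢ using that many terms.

Lower bound: T ≠ 0 (e.g. T[0,0,0] = 3), so rank(T) ≥ 1.
Upper bound: the mode-1 fibre T[:,0,0] = [3, 0] gives a = [1, 0] (primitive direction); the mode-2 fibre T[0,:,0] = [3, 9] gives b = [1, 3]; then c[k] = T[0,0,k] / (a[0]·b[0]) = [3, 6] / 1 = [3, 6].
Expanding [1, 0] (x) [1, 3] (x) [3, 6] reproduces all 8 entries of T, so T = [1, 0] (x) [1, 3] (x) [3, 6] and rank(T) ≤ 1.
These bounds meet, so rank(T) = 1.

rank(T) = 1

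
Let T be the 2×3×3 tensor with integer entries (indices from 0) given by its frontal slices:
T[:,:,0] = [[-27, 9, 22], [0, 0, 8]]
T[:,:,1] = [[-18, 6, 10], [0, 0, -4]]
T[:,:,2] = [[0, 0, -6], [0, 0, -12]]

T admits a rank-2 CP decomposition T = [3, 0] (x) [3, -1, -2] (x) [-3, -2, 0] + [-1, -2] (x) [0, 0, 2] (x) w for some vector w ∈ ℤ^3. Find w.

Subtract the known terms from T to get the rank-1 residual R = [-1, -2] (x) [0, 0, 2] (x) w, so R[i,j,k] = a[i]·b[j]·w[k]. Pick indices with nonzero a[0]·b[2] = (-1)·(2) = -2. Only the fibre through (0,2,·) is needed: R[0,2,:] = T[0,2,:] − Σₗ aₗ[0]bₗ[2]cₗ = [22, 10, -6] − (3)·(-2)·[-3, -2, 0] = [4, -2, -6]. Then w[k] = R[0,2,k] / -2 for each k, giving w = [4, -2, -6] / -2 = [-2, 1, 3].

w = [-2, 1, 3]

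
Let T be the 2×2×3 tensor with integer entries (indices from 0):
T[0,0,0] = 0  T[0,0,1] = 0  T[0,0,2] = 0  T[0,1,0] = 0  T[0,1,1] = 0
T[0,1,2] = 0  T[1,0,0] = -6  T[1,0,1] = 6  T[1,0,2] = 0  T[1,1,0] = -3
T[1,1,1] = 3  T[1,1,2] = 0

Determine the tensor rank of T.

Lower bound: T ≠ 0 (e.g. T[1,0,0] = -6), so rank(T) ≥ 1.
Upper bound: if T = a ⊗ b ⊗ c then every fibre of T is a multiple of the corresponding factor, so read the factors off the fibres through the nonzero entry T[1,0,0] = -6.
The mode-1 fibre T[:,0,0] = [0, -6] gives a = [0, 1] (primitive direction); the mode-2 fibre T[1,:,0] = [-6, -3] gives b = [2, 1]; then c[k] = T[1,0,k] / (a[1]·b[0]) = [-6, 6, 0] / 2 = [-3, 3, 0].
Expanding [0, 1] ⊗ [2, 1] ⊗ [-3, 3, 0] reproduces all 12 entries of T, so T = [0, 1] ⊗ [2, 1] ⊗ [-3, 3, 0] and rank(T) ≤ 1.
These bounds meet, so rank(T) = 1.

1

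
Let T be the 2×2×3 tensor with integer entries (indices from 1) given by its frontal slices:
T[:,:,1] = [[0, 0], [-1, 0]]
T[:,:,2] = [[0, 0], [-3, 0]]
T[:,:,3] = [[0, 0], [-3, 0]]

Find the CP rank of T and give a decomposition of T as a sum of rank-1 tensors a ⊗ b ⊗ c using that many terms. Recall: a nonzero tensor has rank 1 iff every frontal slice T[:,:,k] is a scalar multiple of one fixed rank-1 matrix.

rank(T) = 1

Lower bound: T ≠ 0 (e.g. T[2,1,1] = -1), so rank(T) ≥ 1.
Upper bound: if T = a ⊗ b ⊗ c then every fibre of T is a multiple of the corresponding factor, so read the factors off the fibres through the nonzero entry T[2,1,1] = -1.
The mode-1 fibre T[:,1,1] = [0, -1] gives a = [0, 1] (primitive direction); the mode-2 fibre T[2,:,1] = [-1, 0] gives b = [1, 0]; then c[k] = T[2,1,k] / (a[2]·b[1]) = [-1, -3, -3] / 1 = [-1, -3, -3].
Expanding [0, 1] ⊗ [1, 0] ⊗ [-1, -3, -3] reproduces all 12 entries of T, so T = [0, 1] ⊗ [1, 0] ⊗ [-1, -3, -3] and rank(T) ≤ 1.
These bounds meet, so rank(T) = 1.
Check entry T[1,1,1] = 0: (0)·(1)·(-1) = 0.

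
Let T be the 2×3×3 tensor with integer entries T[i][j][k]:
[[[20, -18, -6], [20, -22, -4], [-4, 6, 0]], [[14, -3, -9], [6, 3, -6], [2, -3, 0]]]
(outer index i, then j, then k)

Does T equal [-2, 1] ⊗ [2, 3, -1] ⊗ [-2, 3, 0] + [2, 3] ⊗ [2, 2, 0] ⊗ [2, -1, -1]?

Reconstruct entry (0,0,0) from the claimed factors: Σₗ aₗ[0]bₗ[0]cₗ[0] = (-2)·(2)·(-2) + (2)·(2)·(2) = 16, but T[0,0,0] = 20. The claim is false.

No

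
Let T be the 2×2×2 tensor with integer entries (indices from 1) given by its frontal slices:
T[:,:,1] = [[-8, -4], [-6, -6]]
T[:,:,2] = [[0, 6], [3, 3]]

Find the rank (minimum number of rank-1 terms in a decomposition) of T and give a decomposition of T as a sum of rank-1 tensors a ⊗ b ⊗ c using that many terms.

Lower bound: in the mode-1 unfolding of T (rows indexed by i, columns by (j,k)) the 2×2 minor on rows i ∈ {1, 2}, columns (j,k) ∈ {(1,1), (1,2)} is det [[-8, 0], [-6, 3]] = -24 ≠ 0, so that unfolding has rank ≥ 2 and hence rank(T) ≥ 2 (CP rank is at least every unfolding rank, though it can be larger).
Upper bound: with S_k = T[:,:,k], the two rank-1 terms a₁b₁ᵀ, a₂b₂ᵀ are the rank-1 members of the pencil x·S₁ + y·S₂.
det(x·S₁ + y·S₂) is 24·x² + 24·xy − 18·y² = 6·(2·x + 3·y)(2·x − y), vanishing at (x:y) = (3:-2) and (1:2).
M₁ = 3·S₁ − 2·S₂ = [[-24, -24], [-24, -24]] = (-24)·[1, 1][1, 1]ᵀ and M₂ = S₁ + 2·S₂ = [[-8, 8], [0, 0]] = (-8)·[1, 0][1, -1]ᵀ, so take a₁ = [1, 1], b₁ = [1, 1], a₂ = [1, 0], b₂ = [1, -1].
Each slice is an integer combination of E₁ = a₁b₁ᵀ and E₂ = a₂b₂ᵀ: S₁ = −6·E₁ − 2·E₂, S₂ = 3·E₁ − 3·E₂; reading off coefficients, c₁ = [-6, 3] and c₂ = [-2, -3].
Hence T = [1, 1] ⊗ [1, 1] ⊗ [-6, 3] + [1, 0] ⊗ [1, -1] ⊗ [-2, -3], so rank(T) ≤ 2.
These bounds meet, so rank(T) = 2.

rank(T) = 2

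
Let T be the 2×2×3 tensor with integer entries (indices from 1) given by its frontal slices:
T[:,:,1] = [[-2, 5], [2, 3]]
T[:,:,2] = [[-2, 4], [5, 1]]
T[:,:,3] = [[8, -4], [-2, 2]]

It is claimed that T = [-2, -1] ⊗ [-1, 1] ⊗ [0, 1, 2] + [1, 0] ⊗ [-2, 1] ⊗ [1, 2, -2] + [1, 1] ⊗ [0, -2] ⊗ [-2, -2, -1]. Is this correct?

Reconstruct entry (2,1,1) from the claimed factors: Σₗ aₗ[2]bₗ[1]cₗ[1] = (-1)·(-1)·(0) + (0)·(-2)·(1) + (1)·(0)·(-2) = 0, but T[2,1,1] = 2. The claim is false.

No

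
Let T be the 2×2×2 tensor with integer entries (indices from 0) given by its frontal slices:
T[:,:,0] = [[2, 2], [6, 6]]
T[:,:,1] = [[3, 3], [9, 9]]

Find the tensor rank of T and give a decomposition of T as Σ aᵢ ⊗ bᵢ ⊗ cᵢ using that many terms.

Lower bound: T ≠ 0 (e.g. T[0,0,0] = 2), so rank(T) ≥ 1.
Upper bound: the mode-1 fibre T[:,0,0] = [2, 6] gives a = (1, 3) (primitive direction); the mode-2 fibre T[0,:,0] = [2, 2] gives b = (1, 1); then c[k] = T[0,0,k] / (a[0]·b[0]) = [2, 3] / 1 = (2, 3).
Expanding (1, 3) ⊗ (1, 1) ⊗ (2, 3) reproduces all 8 entries of T, so T = (1, 3) ⊗ (1, 1) ⊗ (2, 3) and rank(T) ≤ 1.
These bounds meet, so rank(T) = 1.

rank(T) = 1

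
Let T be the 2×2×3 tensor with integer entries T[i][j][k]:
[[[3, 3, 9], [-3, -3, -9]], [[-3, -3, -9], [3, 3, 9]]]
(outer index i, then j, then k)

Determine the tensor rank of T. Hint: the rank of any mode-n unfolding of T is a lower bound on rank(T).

Lower bound: T ≠ 0 (e.g. T[0,0,0] = 3), so rank(T) ≥ 1.
Upper bound: the mode-1 fibre T[:,0,0] = [3, -3] gives a = [1, -1] (primitive direction); the mode-2 fibre T[0,:,0] = [3, -3] gives b = [1, -1]; then c[k] = T[0,0,k] / (a[0]·b[0]) = [3, 3, 9] / 1 = [3, 3, 9].
Expanding [1, -1] ⊗ [1, -1] ⊗ [3, 3, 9] reproduces all 12 entries of T, so T = [1, -1] ⊗ [1, -1] ⊗ [3, 3, 9] and rank(T) ≤ 1.
These bounds meet, so rank(T) = 1.

1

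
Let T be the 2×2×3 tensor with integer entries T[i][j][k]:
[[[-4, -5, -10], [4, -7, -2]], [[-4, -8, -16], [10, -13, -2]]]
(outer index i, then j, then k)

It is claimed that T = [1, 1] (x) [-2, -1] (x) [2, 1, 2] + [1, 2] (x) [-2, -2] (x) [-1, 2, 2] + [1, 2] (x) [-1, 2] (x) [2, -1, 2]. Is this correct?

Reconstruct entrywise from the claimed factors. For example, T[0,0,2] = -10 and Σₗ aₗ[0]bₗ[0]cₗ[2] = (1)·(-2)·(2) + (1)·(-2)·(2) + (1)·(-1)·(2) = -10; checking all 12 entries, every one matches. The claim holds.

Yes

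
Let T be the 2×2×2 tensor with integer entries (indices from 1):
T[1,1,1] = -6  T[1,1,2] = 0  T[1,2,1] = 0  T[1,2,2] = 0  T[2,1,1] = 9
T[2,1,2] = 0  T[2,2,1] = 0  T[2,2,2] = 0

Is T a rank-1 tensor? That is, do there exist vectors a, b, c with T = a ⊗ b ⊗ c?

If T = a ⊗ b ⊗ c then every fibre of T is a multiple of the corresponding factor, so read the factors off the fibres through the nonzero entry T[1,1,1] = -6.
The mode-1 fibre T[:,1,1] = [-6, 9] gives a = [2, -3] (primitive direction); the mode-2 fibre T[1,:,1] = [-6, 0] gives b = [1, 0]; then c[k] = T[1,1,k] / (a[1]·b[1]) = [-6, 0] / 2 = [-3, 0].
Expanding [2, -3] ⊗ [1, 0] ⊗ [-3, 0] reproduces all 8 entries of T, so T = [2, -3] ⊗ [1, 0] ⊗ [-3, 0] and rank(T) ≤ 1.
Equivalently every frontal slice T[:,:,k] is c[k] times the rank-1 matrix [2, -3] ⊗ [1, 0]. So T has rank 1 (it is nonzero).

Yes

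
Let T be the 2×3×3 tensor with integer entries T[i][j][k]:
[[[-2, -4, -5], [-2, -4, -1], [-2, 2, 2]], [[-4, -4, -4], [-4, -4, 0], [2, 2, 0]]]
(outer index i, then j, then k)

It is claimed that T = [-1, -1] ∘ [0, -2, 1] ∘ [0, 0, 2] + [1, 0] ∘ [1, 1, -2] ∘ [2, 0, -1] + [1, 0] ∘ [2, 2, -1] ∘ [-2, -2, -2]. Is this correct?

Reconstruct entry (1,0,0) from the claimed factors: Σₗ aₗ[1]bₗ[0]cₗ[0] = (-1)·(0)·(0) + (0)·(1)·(2) + (0)·(2)·(-2) = 0, but T[1,0,0] = -4. The claim is false.

No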